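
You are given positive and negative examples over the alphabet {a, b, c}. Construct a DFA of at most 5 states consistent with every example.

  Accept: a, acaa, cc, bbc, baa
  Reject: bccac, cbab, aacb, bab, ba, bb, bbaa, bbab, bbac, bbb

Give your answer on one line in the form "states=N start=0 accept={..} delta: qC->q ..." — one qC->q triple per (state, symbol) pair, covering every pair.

states=4 start=0 accept={0,3} delta: 0a->0 0b->1 0c->0 1a->2 1b->2 1c->2 2a->3 2b->1 2c->3 3a->1 3b->1 3c->1

State merging on the prefix tree: take the shortest (then alphabetical) example prefix whose next move is undefined and point that move at state 0, else 1, else 2, ...; a target is out if some Accept/Reject pair would then sit in one state with the same input left (inseparable). If every existing state is out, open a new one.
a: 0a undefined. 0a->0: ok.
b: 0b undefined. 0b->0: no, a/bab meet in 0. Open state 1: 0b->1.
c: 0c undefined. 0c->0: ok.
ba: 1a undefined. 1a->0: no, a/ba meet in 0. 1a->1: no, baa/aacb meet in 1. Open state 2: 1a->2.
bb: 1b undefined. 1b->0: no, a/bb meet in 0. 1b->1: no, baa/bbaa meet in 2 with "a" left. 1b->2: ok.
bc: 1c undefined. 1c->0: no, a/bccac meet in 0. 1c->1: no, bbc/bccac meet in 2 with "c" left. 1c->2: ok.
baa: 2a undefined. 2a->0: no, a/bbaa meet in 0. 2a->1: no, baa/aacb meet in 1. 2a->2: no, bbc/bbac meet in 2 with "c" left. Open state 3: 2a->3.
bab: 2b undefined. 2b->0: no, a/cbab meet in 0. 2b->1: ok.
bbc: 2c undefined. 2c->0: no, a/bccac meet in 0. 2c->1: no, bbc/bccac meet in 1. 2c->2: no, bbc/ba meet in 2. 2c->3: ok.
bbaa: 3a undefined. 3a->0: no, a/bccac meet in 0. 3a->1: ok.
bbab: 3b undefined. 3b->0: no, a/bbab meet in 0. 3b->1: ok.
bbac: 3c undefined. 3c->0: no, a/bbac meet in 0. 3c->1: ok.
All examples now run through 4 states with every (state, symbol) defined. Accept strings end in {0,3}, Reject strings end in {1,2}; accept={0,3}.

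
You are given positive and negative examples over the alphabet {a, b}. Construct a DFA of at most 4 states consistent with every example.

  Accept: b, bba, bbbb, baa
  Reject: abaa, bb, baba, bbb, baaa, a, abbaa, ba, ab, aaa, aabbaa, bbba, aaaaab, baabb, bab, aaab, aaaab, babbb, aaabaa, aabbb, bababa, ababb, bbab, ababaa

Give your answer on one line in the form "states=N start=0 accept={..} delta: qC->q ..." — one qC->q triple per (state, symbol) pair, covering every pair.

states=4 start=0 accept={2} delta: 0a->1 0b->2 1a->1 1b->1 2a->3 2b->3 3a->2 3b->0

Grow the machine one transition at a time. Run the examples from 0; the earliest place one falls off (shortest prefix, ties alphabetical) gets sent to the lowest-numbered state that keeps every Accept/Reject pair distinguishable — a pair clashes when both reach the same state with identical unread suffix — and to a fresh state only if none does.
a: 0a undefined. 0a->0: no, b/ab meet in 0 with "b" left. Open state 1: 0a->1.
b: 0b undefined. 0b->0: no, b/bb meet in 0. 0b->1: no, b/a meet in 1. Open state 2: 0b->2.
aa: 1a undefined. 1a->0: no, b/aaaab meet in 2. 1a->1: ok.
ab: 1b undefined. 1b->0: no, b/ababb meet in 2. 1b->1: ok.
ba: 2a undefined. 2a->0: no, b/bab meet in 2. 2a->1: no, baa/abaa meet in 1. 2a->2: no, b/baaa meet in 2. Open state 3: 2a->3.
bb: 2b undefined. 2b->0: no, b/bbb meet in 2. 2b->1: no, bba/abaa meet in 1. 2b->2: no, b/bb meet in 2. 2b->3: ok.
baa: 3a undefined. 3a->0: no, b/bbab meet in 2. 3a->1: no, bba/abaa meet in 1. 3a->2: ok.
bab: 3b undefined. 3b->0: ok.
All examples now run through 4 states with every (state, symbol) defined. Accept strings end in {2}, Reject strings end in {0,1,3}; accept={2}.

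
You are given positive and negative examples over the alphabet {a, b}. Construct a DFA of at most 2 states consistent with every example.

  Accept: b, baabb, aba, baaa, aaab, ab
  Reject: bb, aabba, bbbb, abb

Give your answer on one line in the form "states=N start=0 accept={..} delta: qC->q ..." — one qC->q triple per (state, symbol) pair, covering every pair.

states=2 start=0 accept={1} delta: 0a->0 0b->1 1a->1 1b->0

State merging on the prefix tree: take the shortest (then alphabetical) example prefix whose next move is undefined and point that move at state 0, else 1, else 2, ...; a target is out if some Accept/Reject pair would then sit in one state with the same input left (inseparable). If every existing state is out, open a new one.
a: 0a undefined. 0a->0: ok.
b: 0b undefined. 0b->0: no, b/bb meet in 0. Open state 1: 0b->1.
ba: 1a undefined. 1a->0: no, baabb/bb meet in 1 with "b" left. 1a->1: ok.
bb: 1b undefined. 1b->0: ok.
All examples now run through 2 states with every (state, symbol) defined. Accept strings end in {1}, Reject strings end in {0}; accept={1}.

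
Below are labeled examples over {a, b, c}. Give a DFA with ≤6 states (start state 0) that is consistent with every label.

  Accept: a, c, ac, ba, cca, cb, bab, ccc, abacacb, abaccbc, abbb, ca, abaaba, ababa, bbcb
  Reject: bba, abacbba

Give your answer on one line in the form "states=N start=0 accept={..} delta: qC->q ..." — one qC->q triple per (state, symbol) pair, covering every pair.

states=3 start=0 accept={0,1} delta: 0a->0 0b->1 0c->0 1a->0 1b->2 1c->0 2a->2 2b->0 2c->0

State merging on the prefix tree: take the shortest (then alphabetical) example prefix whose next move is undefined and point that move at state 0, else 1, else 2, ...; a target is out if some Accept/Reject pair would then sit in one state with the same input left (inseparable). If every existing state is out, open a new one.
a: 0a undefined. 0a->0: ok.
b: 0b undefined. 0b->0: no, a/bba meet in 0. Open state 1: 0b->1.
c: 0c undefined. 0c->0: ok.
ba: 1a undefined. 1a->0: ok.
bb: 1b undefined. 1b->0: no, a/bba meet in 0. 1b->1: no, a/bba meet in 0. Open state 2: 1b->2.
bba: 2a undefined. 2a->0: no, a/bba meet in 0. 2a->1: no, cb/bba meet in 1. 2a->2: ok.
bbc: 2c undefined. 2c->0: ok.
abbb: 2b undefined. 2b->0: ok.
abaccbc: 1c undefined. 1c->0: ok.
All examples now run through 3 states with every (state, symbol) defined. Accept strings end in {0,1}, Reject strings end in {2}; accept={0,1}.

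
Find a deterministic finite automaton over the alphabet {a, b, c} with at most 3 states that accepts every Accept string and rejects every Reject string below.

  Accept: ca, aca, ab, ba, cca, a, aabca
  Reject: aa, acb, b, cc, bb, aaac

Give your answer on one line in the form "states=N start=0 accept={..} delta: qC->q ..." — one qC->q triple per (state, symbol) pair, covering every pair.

states=2 start=0 accept={1} delta: 0a->1 0b->0 0c->0 1a->0 1b->1 1c->0

Grow the machine one transition at a time. Run the examples from 0; the earliest place one falls off (shortest prefix, ties alphabetical) gets sent to the lowest-numbered state that keeps every Accept/Reject pair distinguishable — a pair clashes when both reach the same state with identical unread suffix — and to a fresh state only if none does.
a: 0a undefined. 0a->0: no, ab/b meet in 0 with "b" left. Open state 1: 0a->1.
b: 0b undefined. 0b->0: ok.
c: 0c undefined. 0c->0: ok.
aa: 1a undefined. 1a->0: ok.
ab: 1b undefined. 1b->0: no, ab/aa meet in 0. 1b->1: ok.
ac: 1c undefined. 1c->0: ok.
All examples now run through 2 states with every (state, symbol) defined. Accept strings end in {1}, Reject strings end in {0}; accept={1}.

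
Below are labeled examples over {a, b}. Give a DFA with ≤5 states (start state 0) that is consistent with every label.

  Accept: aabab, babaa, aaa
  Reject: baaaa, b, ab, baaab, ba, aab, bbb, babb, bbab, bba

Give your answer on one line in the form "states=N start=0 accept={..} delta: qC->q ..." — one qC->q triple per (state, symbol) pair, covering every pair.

states=4 start=0 accept={0} delta: 0a->0 0b->1 1a->2 1b->3 2a->3 2b->0 3a->1 3b->1

Fold the examples into a partial DFA from state 0: repeatedly fix the first undefined (state, symbol) met by the shortest-then-alphabetical prefix, trying targets in increasing order and rejecting any under which an Accept and a Reject string meet in one state with the same remainder; add a state when all current targets are rejected. Accepting states are where Accept strings end.
a: 0a undefined. 0a->0: ok.
b: 0b undefined. 0b->0: no, aabab/baaaa meet in 0. Open state 1: 0b->1.
ba: 1a undefined. 1a->0: no, aabab/b meet in 1. 1a->1: no, aabab/baaab meet in 1 with "b" left. Open state 2: 1a->2.
bb: 1b undefined. 1b->0: no, aaa/bba meet in 0. 1b->1: no, aabab/bbab meet in 2 with "b" left. 1b->2: no, aabab/bbb meet in 2 with "b" left. Open state 3: 1b->3.
baa: 2a undefined. 2a->0: no, aaa/baaaa meet in 0. 2a->1: no, aabab/baaab meet in 2 with "b" left. 2a->2: no, aabab/baaab meet in 2 with "b" left. 2a->3: ok.
bab: 2b undefined. 2b->0: ok.
bba: 3a undefined. 3a->0: no, aabab/baaaa meet in 0. 3a->1: ok.
bbb: 3b undefined. 3b->0: no, aabab/bbb meet in 0. 3b->1: ok.
All examples now run through 4 states with every (state, symbol) defined. Accept strings end in {0}, Reject strings end in {1,2,3}; accept={0}.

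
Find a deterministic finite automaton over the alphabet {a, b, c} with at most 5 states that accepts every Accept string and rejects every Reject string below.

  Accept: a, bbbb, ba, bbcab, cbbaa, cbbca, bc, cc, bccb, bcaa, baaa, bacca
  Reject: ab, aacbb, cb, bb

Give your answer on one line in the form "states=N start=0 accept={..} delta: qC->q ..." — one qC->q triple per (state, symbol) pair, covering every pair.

Fold the examples into a partial DFA from state 0: repeatedly fix the first undefined (state, symbol) met by the shortest-then-alphabetical prefix, trying targets in increasing order and rejecting any under which an Accept and a Reject string meet in one state with the same remainder; add a state when all current targets are rejected. Accepting states are where Accept strings end.
a: 0a undefined. 0a->0: ok.
b: 0b undefined. 0b->0: no, a/ab meet in 0. Open state 1: 0b->1.
c: 0c undefined. 0c->0: ok.
ba: 1a undefined. 1a->0: ok.
bb: 1b undefined. 1b->0: no, a/aacbb meet in 0. 1b->1: no, bbbb/ab meet in 1. Open state 2: 1b->2.
bc: 1c undefined. 1c->0: no, bccb/ab meet in 1. 1c->1: no, bc/ab meet in 1. 1c->2: no, bc/aacbb meet in 2. Open state 3: 1c->3.
bbb: 2b undefined. 2b->0: no, bbbb/ab meet in 1. 2b->1: no, bbbb/aacbb meet in 2. 2b->2: no, bbbb/aacbb meet in 2. 2b->3: ok.
bbc: 2c undefined. 2c->0: no, bbcab/ab meet in 1. 2c->1: no, bbcab/ab meet in 1. 2c->2: ok.
bca: 3a undefined. 3a->0: ok.
bcc: 3c undefined. 3c->0: no, bccb/ab meet in 1. 3c->1: no, bccb/aacbb meet in 2. 3c->2: ok.
bbbb: 3b undefined. 3b->0: ok.
bbca: 2a undefined. 2a->0: no, bbcab/ab meet in 1. 2a->1: no, bbcab/aacbb meet in 2. 2a->2: no, cbbaa/aacbb meet in 2. 2a->3: ok.
All examples now run through 4 states with every (state, symbol) defined. Accept strings end in {0,3}, Reject strings end in {1,2}; accept={0,3}.

states=4 start=0 accept={0,3} delta: 0a->0 0b->1 0c->0 1a->0 1b->2 1c->3 2a->3 2b->3 2c->2 3a->0 3b->0 3c->2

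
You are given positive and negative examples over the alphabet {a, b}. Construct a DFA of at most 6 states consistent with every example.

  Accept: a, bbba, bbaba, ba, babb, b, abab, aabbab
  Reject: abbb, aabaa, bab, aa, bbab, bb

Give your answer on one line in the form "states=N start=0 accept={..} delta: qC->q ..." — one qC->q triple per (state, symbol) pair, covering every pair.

states=5 start=0 accept={0,1,2,4} delta: 0a->1 0b->2 1a->3 1b->0 2a->2 2b->3 3a->2 3b->4 4a->1 4b->0

Grow the machine one transition at a time. Run the examples from 0; the earliest place one falls off (shortest prefix, ties alphabetical) gets sent to the lowest-numbered state that keeps every Accept/Reject pair distinguishable — a pair clashes when both reach the same state with identical unread suffix — and to a fresh state only if none does.
a: 0a undefined. 0a->0: no, a/aa meet in 0. Open state 1: 0a->1.
b: 0b undefined. 0b->0: no, b/bb meet in 0. 0b->1: no, ba/aa meet in 1 with "a" left. Open state 2: 0b->2.
aa: 1a undefined. 1a->0: no, aabbab/bbab meet in 2 with "bab" left. 1a->1: no, a/aa meet in 1. 1a->2: no, b/aa meet in 2. Open state 3: 1a->3.
ab: 1b undefined. 1b->0: ok.
ba: 2a undefined. 2a->0: no, babb/abbb meet in 2 with "b" left. 2a->1: no, abab/bab meet in 0. 2a->2: ok.
bb: 2b undefined. 2b->0: no, abab/abbb meet in 0. 2b->1: no, a/abbb meet in 1. 2b->2: no, bbba/abbb meet in 2. 2b->3: ok.
aab: 3b undefined. 3b->0: no, aabbab/abbb meet in 3. 3b->1: no, bbba/abbb meet in 3. 3b->2: no, bbba/aabaa meet in 2. 3b->3: no, babb/abbb meet in 3. Open state 4: 3b->4.
bba: 3a undefined. 3a->0: no, bbaba/bbab meet in 2. 3a->1: no, abab/bbab meet in 0. 3a->2: ok.
aaba: 4a undefined. 4a->0: no, a/aabaa meet in 1. 4a->1: ok.
aabb: 4b undefined. 4b->0: ok.
All examples now run through 5 states with every (state, symbol) defined. Accept strings end in {0,1,2,4}, Reject strings end in {3}; accept={0,1,2,4}.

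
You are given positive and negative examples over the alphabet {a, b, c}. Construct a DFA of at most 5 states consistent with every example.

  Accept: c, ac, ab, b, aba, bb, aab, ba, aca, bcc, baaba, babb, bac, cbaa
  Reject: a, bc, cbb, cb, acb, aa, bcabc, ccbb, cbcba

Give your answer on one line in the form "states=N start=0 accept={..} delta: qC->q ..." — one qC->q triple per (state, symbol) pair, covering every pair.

Grow the machine one transition at a time. Run the examples from 0; the earliest place one falls off (shortest prefix, ties alphabetical) gets sent to the lowest-numbered state that keeps every Accept/Reject pair distinguishable — a pair clashes when both reach the same state with identical unread suffix — and to a fresh state only if none does.
a: 0a undefined. 0a->0: ok.
b: 0b undefined. 0b->0: no, c/bc meet in 0 with "c" left. Open state 1: 0b->1.
c: 0c undefined. 0c->0: no, c/a meet in 0. 0c->1: no, bb/cb meet in 1 with "b" left. Open state 2: 0c->2.
ba: 1a undefined. 1a->0: no, aba/a meet in 0. 1a->1: no, bac/bc meet in 1 with "c" left. 1a->2: no, babb/cbb meet in 2 with "bb" left. Open state 3: 1a->3.
bb: 1b undefined. 1b->0: no, bb/a meet in 0. 1b->1: ok.
bc: 1c undefined. 1c->0: ok.
cb: 2b undefined. 2b->0: no, ab/cbb meet in 1. 2b->1: no, ab/cbb meet in 1. 2b->2: no, c/cbb meet in 2. 2b->3: no, aba/cb meet in 3. Open state 4: 2b->4.
cc: 2c undefined. 2c->0: no, ab/ccbb meet in 1. 2c->1: no, ab/ccbb meet in 1. 2c->2: ok.
aca: 2a undefined. 2a->0: no, aca/a meet in 0. 2a->1: ok.
baa: 3a undefined. 3a->0: ok.
bab: 3b undefined. 3b->0: ok.
bac: 3c undefined. 3c->0: no, bac/a meet in 0. 3c->1: ok.
cba: 4a undefined. 4a->0: no, cbaa/a meet in 0. 4a->1: ok.
cbb: 4b undefined. 4b->0: ok.
cbc: 4c undefined. 4c->0: no, aba/cbcba meet in 3. 4c->1: no, aba/cbcba meet in 3. 4c->2: no, ab/cbcba meet in 1. 4c->3: ok.
All examples now run through 5 states with every (state, symbol) defined. Accept strings end in {1,2,3}, Reject strings end in {0,4}; accept={1,2,3}.

states=5 start=0 accept={1,2,3} delta: 0a->0 0b->1 0c->2 1a->3 1b->1 1c->0 2a->1 2b->4 2c->2 3a->0 3b->0 3c->1 4a->1 4b->0 4c->3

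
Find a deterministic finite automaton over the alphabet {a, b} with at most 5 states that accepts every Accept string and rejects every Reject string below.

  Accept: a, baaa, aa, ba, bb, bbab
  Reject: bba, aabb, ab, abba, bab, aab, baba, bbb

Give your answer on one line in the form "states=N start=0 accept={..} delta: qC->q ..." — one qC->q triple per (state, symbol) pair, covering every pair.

states=5 start=0 accept={1,2,4} delta: 0a->1 0b->2 1a->1 1b->3 2a->1 2b->4 3a->0 3b->3 4a->0 4b->0

Fold the examples into a partial DFA from state 0: repeatedly fix the first undefined (state, symbol) met by the shortest-then-alphabetical prefix, trying targets in increasing order and rejecting any under which an Accept and a Reject string meet in one state with the same remainder; add a state when all current targets are rejected. Accepting states are where Accept strings end.
a: 0a undefined. 0a->0: no, bb/aabb meet in 0 with "bb" left. Open state 1: 0a->1.
b: 0b undefined. 0b->0: no, a/bba meet in 1. 0b->1: no, bb/ab meet in 1 with "b" left. Open state 2: 0b->2.
aa: 1a undefined. 1a->0: no, bb/aabb meet in 2 with "b" left. 1a->1: ok.
ab: 1b undefined. 1b->0: no, ba/abba meet in 2 with "a" left. 1b->1: no, a/aabb meet in 1. 1b->2: no, bb/aabb meet in 2 with "b" left. Open state 3: 1b->3.
ba: 2a undefined. 2a->0: no, ba/baba meet in 0. 2a->1: ok.
bb: 2b undefined. 2b->0: no, a/bba meet in 1. 2b->1: no, a/bba meet in 1. 2b->2: no, a/bba meet in 1. 2b->3: no, bb/ab meet in 3. Open state 4: 2b->4.
abb: 3b undefined. 3b->0: no, a/abba meet in 1. 3b->1: no, a/aabb meet in 1. 3b->2: no, a/abba meet in 1. 3b->3: ok.
bba: 4a undefined. 4a->0: ok.
bbb: 4b undefined. 4b->0: ok.
abba: 3a undefined. 3a->0: ok.
All examples now run through 5 states with every (state, symbol) defined. Accept strings end in {1,2,4}, Reject strings end in {0,3}; accept={1,2,4}.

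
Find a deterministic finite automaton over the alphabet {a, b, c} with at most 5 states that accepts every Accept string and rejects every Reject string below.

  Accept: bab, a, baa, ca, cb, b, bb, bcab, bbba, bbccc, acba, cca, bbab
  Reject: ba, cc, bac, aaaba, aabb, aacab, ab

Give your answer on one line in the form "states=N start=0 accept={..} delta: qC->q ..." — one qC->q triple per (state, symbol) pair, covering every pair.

Fold the examples into a partial DFA from state 0: repeatedly fix the first undefined (state, symbol) met by the shortest-then-alphabetical prefix, trying targets in increasing order and rejecting any under which an Accept and a Reject string meet in one state with the same remainder; add a state when all current targets are rejected. Accepting states are where Accept strings end.
a: 0a undefined. 0a->0: no, b/ab meet in 0 with "b" left. Open state 1: 0a->1.
b: 0b undefined. 0b->0: no, bab/ab meet in 1 with "b" left. 0b->1: no, bb/ab meet in 1 with "b" left. Open state 2: 0b->2.
c: 0c undefined. 0c->0: ok.
aa: 1a undefined. 1a->0: no, bb/aabb meet in 2 with "b" left. 1a->1: ok.
ab: 1b undefined. 1b->0: no, a/aaaba meet in 1. 1b->1: no, a/aaaba meet in 1. 1b->2: no, cb/ab meet in 2. Open state 3: 1b->3.
ac: 1c undefined. 1c->0: no, acba/ba meet in 2 with "a" left. 1c->1: no, acba/aaaba meet in 3 with "a" left. 1c->2: no, bab/aacab meet in 2 with "ab" left. 1c->3: ok.
ba: 2a undefined. 2a->0: ok.
bb: 2b undefined. 2b->0: no, bb/ba meet in 0. 2b->1: no, bbba/aaaba meet in 3 with "a" left. 2b->2: no, bbba/ba meet in 0. 2b->3: no, bb/ab meet in 3. Open state 4: 2b->4.
bc: 2c undefined. 2c->0: no, bcab/ab meet in 3. 2c->1: no, bcab/ab meet in 3. 2c->2: ok.
acb: 3b undefined. 3b->0: ok.
bba: 4a undefined. 4a->0: ok.
bbb: 4b undefined. 4b->0: ok.
bbc: 4c undefined. 4c->0: no, bbccc/ba meet in 0. 4c->1: ok.
aaca: 3a undefined. 3a->0: no, bab/aacab meet in 2. 3a->1: no, a/aaaba meet in 1. 3a->2: no, bab/aaaba meet in 2. 3a->3: ok.
bbccc: 3c undefined. 3c->0: no, bbccc/ba meet in 0. 3c->1: ok.
All examples now run through 5 states with every (state, symbol) defined. Accept strings end in {1,2,4}, Reject strings end in {0,3}; accept={1,2,4}.

states=5 start=0 accept={1,2,4} delta: 0a->1 0b->2 0c->0 1a->1 1b->3 1c->3 2a->0 2b->4 2c->2 3a->3 3b->0 3c->1 4a->0 4b->0 4c->1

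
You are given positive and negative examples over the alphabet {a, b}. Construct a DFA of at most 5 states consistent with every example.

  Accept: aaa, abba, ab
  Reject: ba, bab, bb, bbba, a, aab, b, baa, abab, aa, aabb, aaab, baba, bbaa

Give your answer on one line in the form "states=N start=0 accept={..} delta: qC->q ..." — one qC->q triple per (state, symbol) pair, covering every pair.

Grow the machine one transition at a time. Run the examples from 0; the earliest place one falls off (shortest prefix, ties alphabetical) gets sent to the lowest-numbered state that keeps every Accept/Reject pair distinguishable — a pair clashes when both reach the same state with identical unread suffix — and to a fresh state only if none does.
a: 0a undefined. 0a->0: no, aaa/a meet in 0. Open state 1: 0a->1.
b: 0b undefined. 0b->0: no, ab/bab meet in 1 with "b" left. 0b->1: no, aaa/baa meet in 1 with "aa" left. Open state 2: 0b->2.
aa: 1a undefined. 1a->0: no, aaa/a meet in 1. 1a->1: no, aaa/a meet in 1. 1a->2: no, aaa/ba meet in 2 with "a" left. Open state 3: 1a->3.
ab: 1b undefined. 1b->0: no, abba/ba meet in 2 with "a" left. 1b->1: no, abba/aa meet in 3. 1b->2: no, ab/b meet in 2. 1b->3: no, ab/aa meet in 3. Open state 4: 1b->4.
ba: 2a undefined. 2a->0: ok.
bb: 2b undefined. 2b->0: ok.
aaa: 3a undefined. 3a->0: no, aaa/ba meet in 0. 3a->1: no, aaa/a meet in 1. 3a->2: no, aaa/bab meet in 2. 3a->3: no, aaa/aa meet in 3. 3a->4: ok.
aab: 3b undefined. 3b->0: ok.
aba: 4a undefined. 4a->0: ok.
abb: 4b undefined. 4b->0: no, abba/a meet in 1. 4b->1: no, abba/aa meet in 3. 4b->2: no, abba/ba meet in 0. 4b->3: ok.
All examples now run through 5 states with every (state, symbol) defined. Accept strings end in {4}, Reject strings end in {0,1,2,3}; accept={4}.

states=5 start=0 accept={4} delta: 0a->1 0b->2 1a->3 1b->4 2a->0 2b->0 3a->4 3b->0 4a->0 4b->3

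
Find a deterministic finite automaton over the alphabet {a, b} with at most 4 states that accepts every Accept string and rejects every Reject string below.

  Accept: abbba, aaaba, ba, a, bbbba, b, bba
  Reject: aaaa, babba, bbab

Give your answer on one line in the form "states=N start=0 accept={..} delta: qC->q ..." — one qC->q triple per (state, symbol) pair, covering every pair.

Fold the examples into a partial DFA from state 0: repeatedly fix the first undefined (state, symbol) met by the shortest-then-alphabetical prefix, trying targets in increasing order and rejecting any under which an Accept and a Reject string meet in one state with the same remainder; add a state when all current targets are rejected. Accepting states are where Accept strings end.
a: 0a undefined. 0a->0: no, a/aaaa meet in 0. Open state 1: 0a->1.
b: 0b undefined. 0b->0: ok.
aa: 1a undefined. 1a->0: no, b/aaaa meet in 0. 1a->1: no, ba/aaaa meet in 1. Open state 2: 1a->2.
ab: 1b undefined. 1b->0: no, abbba/babba meet in 1. 1b->1: no, abbba/babba meet in 2. 1b->2: ok.
aaa: 2a undefined. 2a->0: no, aaaba/aaaa meet in 1. 2a->1: ok.
abb: 2b undefined. 2b->0: no, abbba/babba meet in 1. 2b->1: ok.
All examples now run through 3 states with every (state, symbol) defined. Accept strings end in {0,1}, Reject strings end in {2}; accept={0,1}.

states=3 start=0 accept={0,1} delta: 0a->1 0b->0 1a->2 1b->2 2a->1 2b->1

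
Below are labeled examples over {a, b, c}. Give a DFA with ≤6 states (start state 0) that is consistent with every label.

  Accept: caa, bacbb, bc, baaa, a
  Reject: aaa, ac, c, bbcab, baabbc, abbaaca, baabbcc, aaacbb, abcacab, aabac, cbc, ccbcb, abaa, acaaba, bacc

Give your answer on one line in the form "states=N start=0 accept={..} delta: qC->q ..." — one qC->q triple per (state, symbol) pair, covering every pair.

states=6 start=0 accept={1,4} delta: 0a->1 0b->2 0c->2 1a->3 1b->0 1c->0 2a->4 2b->0 2c->1 3a->0 3b->1 3c->0 4a->4 4b->3 4c->5 5a->0 5b->3 5c->0

Grow the machine one transition at a time. Run the examples from 0; the earliest place one falls off (shortest prefix, ties alphabetical) gets sent to the lowest-numbered state that keeps every Accept/Reject pair distinguishable — a pair clashes when both reach the same state with identical unread suffix — and to a fresh state only if none does.
a: 0a undefined. 0a->0: no, a/aaa meet in 0. Open state 1: 0a->1.
b: 0b undefined. 0b->0: no, bc/c meet in 0 with "c" left. 0b->1: no, bc/ac meet in 1 with "c" left. Open state 2: 0b->2.
c: 0c undefined. 0c->0: no, bc/cbc meet in 2 with "c" left. 0c->1: no, caa/aaa meet in 1 with "aa" left. 0c->2: ok.
aa: 1a undefined. 1a->0: no, a/aaa meet in 1. 1a->1: no, a/aaa meet in 1. 1a->2: no, bacbb/aaacbb meet in 2 with "acbb" left. Open state 3: 1a->3.
ab: 1b undefined. 1b->0: ok.
ac: 1c undefined. 1c->0: ok.
ba: 2a undefined. 2a->0: no, caa/abbaaca meet in 1. 2a->1: no, caa/abaa meet in 3. 2a->2: no, caa/c meet in 2. 2a->3: no, caa/aaa meet in 3 with "a" left. Open state 4: 2a->4.
bb: 2b undefined. 2b->0: ok.
bc: 2c undefined. 2c->0: no, bc/ac meet in 0. 2c->1: ok.
aaa: 3a undefined. 3a->0: ok.
aab: 3b undefined. 3b->0: no, bc/acaaba meet in 1. 3b->1: ok.
baa: 4a undefined. 4a->0: no, caa/aaa meet in 0. 4a->1: no, caa/baabbc meet in 1. 4a->2: no, caa/c meet in 2. 4a->3: no, caa/abaa meet in 3. 4a->4: ok.
bac: 4c undefined. 4c->0: no, bacbb/aaa meet in 0. 4c->1: no, bacbb/c meet in 2. 4c->2: no, caa/abbaaca meet in 4. 4c->3: no, bacbb/aaa meet in 0. 4c->4: no, caa/abbaaca meet in 4. Open state 5: 4c->5.
baab: 4b undefined. 4b->0: no, bc/baabbc meet in 1. 4b->1: no, bc/bbcab meet in 1. 4b->2: no, bc/baabbcc meet in 1. 4b->3: ok.
bacb: 5b undefined. 5b->0: no, bacbb/c meet in 2. 5b->1: no, bacbb/aaa meet in 0. 5b->2: no, bacbb/aaa meet in 0. 5b->3: ok.
bacc: 5c undefined. 5c->0: ok.
aabac: 3c undefined. 3c->0: ok.
abcaca: 5a undefined. 5a->0: ok.
All examples now run through 6 states with every (state, symbol) defined. Accept strings end in {1,4}, Reject strings end in {0,2,3}; accept={1,4}.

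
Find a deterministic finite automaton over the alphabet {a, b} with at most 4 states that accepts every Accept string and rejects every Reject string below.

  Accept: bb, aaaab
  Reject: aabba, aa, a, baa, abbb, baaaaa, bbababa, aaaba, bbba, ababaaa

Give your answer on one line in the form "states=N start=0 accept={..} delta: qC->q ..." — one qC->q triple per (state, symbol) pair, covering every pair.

states=3 start=0 accept={1,2} delta: 0a->0 0b->1 1a->0 1b->2 2a->0 2b->0

State merging on the prefix tree: take the shortest (then alphabetical) example prefix whose next move is undefined and point that move at state 0, else 1, else 2, ...; a target is out if some Accept/Reject pair would then sit in one state with the same input left (inseparable). If every existing state is out, open a new one.
a: 0a undefined. 0a->0: ok.
b: 0b undefined. 0b->0: no, bb/aabba meet in 0. Open state 1: 0b->1.
ba: 1a undefined. 1a->0: ok.
bb: 1b undefined. 1b->0: no, bb/aabba meet in 0. 1b->1: no, bb/abbb meet in 1. Open state 2: 1b->2.
bba: 2a undefined. 2a->0: ok.
bbb: 2b undefined. 2b->0: ok.
All examples now run through 3 states with every (state, symbol) defined. Accept strings end in {1,2}, Reject strings end in {0}; accept={1,2}.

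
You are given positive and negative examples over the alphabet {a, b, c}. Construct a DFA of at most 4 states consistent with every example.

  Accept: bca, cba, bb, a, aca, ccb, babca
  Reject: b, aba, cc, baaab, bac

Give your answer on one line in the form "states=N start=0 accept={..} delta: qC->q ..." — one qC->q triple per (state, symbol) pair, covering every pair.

Grow the machine one transition at a time. Run the examples from 0; the earliest place one falls off (shortest prefix, ties alphabetical) gets sent to the lowest-numbered state that keeps every Accept/Reject pair distinguishable — a pair clashes when both reach the same state with identical unread suffix — and to a fresh state only if none does.
a: 0a undefined. 0a->0: ok.
b: 0b undefined. 0b->0: no, bb/b meet in 0. Open state 1: 0b->1.
c: 0c undefined. 0c->0: no, cba/aba meet in 1 with "a" left. 0c->1: no, aca/aba meet in 1 with "a" left. Open state 2: 0c->2.
ba: 1a undefined. 1a->0: no, a/aba meet in 0. 1a->1: no, bb/baaab meet in 1 with "b" left. 1a->2: ok.
bb: 1b undefined. 1b->0: ok.
bc: 1c undefined. 1c->0: ok.
cb: 2b undefined. 2b->0: ok.
cc: 2c undefined. 2c->0: no, bca/cc meet in 0. 2c->1: ok.
aca: 2a undefined. 2a->0: ok.
All examples now run through 3 states with every (state, symbol) defined. Accept strings end in {0}, Reject strings end in {1,2}; accept={0}.

states=3 start=0 accept={0} delta: 0a->0 0b->1 0c->2 1a->2 1b->0 1c->0 2a->0 2b->0 2c->1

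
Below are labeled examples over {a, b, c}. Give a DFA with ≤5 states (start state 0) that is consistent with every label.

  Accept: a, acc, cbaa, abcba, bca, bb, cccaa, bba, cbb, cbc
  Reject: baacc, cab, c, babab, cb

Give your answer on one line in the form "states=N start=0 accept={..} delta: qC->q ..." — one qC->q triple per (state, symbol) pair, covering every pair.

states=5 start=0 accept={0} delta: 0a->0 0b->1 0c->2 1a->1 1b->0 1c->3 2a->0 2b->4 2c->0 3a->0 3b->0 3c->1 4a->0 4b->0 4c->0

Grow the machine one transition at a time. Run the examples from 0; the earliest place one falls off (shortest prefix, ties alphabetical) gets sent to the lowest-numbered state that keeps every Accept/Reject pair distinguishable — a pair clashes when both reach the same state with identical unread suffix — and to a fresh state only if none does.
a: 0a undefined. 0a->0: ok.
b: 0b undefined. 0b->0: no, a/babab meet in 0. Open state 1: 0b->1.
c: 0c undefined. 0c->0: no, a/c meet in 0. 0c->1: no, bb/cb meet in 1 with "b" left. Open state 2: 0c->2.
ba: 1a undefined. 1a->0: no, acc/baacc meet in 2 with "c" left. 1a->1: ok.
bb: 1b undefined. 1b->0: ok.
bc: 1c undefined. 1c->0: no, abcba/babab meet in 1. 1c->1: no, bca/baacc meet in 1. 1c->2: no, acc/baacc meet in 2 with "c" left. Open state 3: 1c->3.
ca: 2a undefined. 2a->0: ok.
cb: 2b undefined. 2b->0: no, a/cb meet in 0. 2b->1: no, cbaa/cab meet in 1. 2b->2: no, cbb/c meet in 2. 2b->3: no, cbc/baacc meet in 3 with "c" left. Open state 4: 2b->4.
cc: 2c undefined. 2c->0: ok.
bca: 3a undefined. 3a->0: ok.
cba: 4a undefined. 4a->0: ok.
cbb: 4b undefined. 4b->0: ok.
cbc: 4c undefined. 4c->0: ok.
abcb: 3b undefined. 3b->0: ok.
baacc: 3c undefined. 3c->0: no, a/baacc meet in 0. 3c->1: ok.
All examples now run through 5 states with every (state, symbol) defined. Accept strings end in {0}, Reject strings end in {1,2,4}; accept={0}.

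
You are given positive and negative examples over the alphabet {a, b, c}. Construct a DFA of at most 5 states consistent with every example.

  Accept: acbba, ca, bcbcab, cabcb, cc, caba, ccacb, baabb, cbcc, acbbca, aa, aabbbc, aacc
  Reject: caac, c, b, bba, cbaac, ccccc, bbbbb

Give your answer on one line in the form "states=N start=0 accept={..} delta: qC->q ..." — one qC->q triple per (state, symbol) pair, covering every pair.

Fold the examples into a partial DFA from state 0: repeatedly fix the first undefined (state, symbol) met by the shortest-then-alphabetical prefix, trying targets in increasing order and rejecting any under which an Accept and a Reject string meet in one state with the same remainder; add a state when all current targets are rejected. Accepting states are where Accept strings end.
a: 0a undefined. 0a->0: ok.
b: 0b undefined. 0b->0: no, baabb/b meet in 0. Open state 1: 0b->1.
c: 0c undefined. 0c->0: no, acbba/bba meet in 1 with "ba" left. 0c->1: ok.
ba: 1a undefined. 1a->0: ok.
bb: 1b undefined. 1b->0: no, acbba/bba meet in 0. 1b->1: no, acbba/bba meet in 0. Open state 2: 1b->2.
bc: 1c undefined. 1c->0: no, bcbcab/caac meet in 1. 1c->1: no, cc/caac meet in 1. 1c->2: ok.
bba: 2a undefined. 2a->0: no, ca/bba meet in 0. 2a->1: ok.
bbb: 2b undefined. 2b->0: no, bcbcab/caac meet in 1. 2b->1: no, cabcb/caac meet in 1. 2b->2: no, acbba/caac meet in 1. Open state 3: 2b->3.
cbc: 2c undefined. 2c->0: no, cc/ccccc meet in 2. 2c->1: ok.
bbbb: 3b undefined. 3b->0: ok.
bcbc: 3c undefined. 3c->0: no, bcbcab/caac meet in 1. 3c->1: no, bcbcab/caac meet in 1. 3c->2: no, acbbca/caac meet in 1. 3c->3: ok.
acbba: 3a undefined. 3a->0: no, bcbcab/caac meet in 1. 3a->1: no, acbba/caac meet in 1. 3a->2: ok.
All examples now run through 4 states with every (state, symbol) defined. Accept strings end in {0,2,3}, Reject strings end in {1}; accept={0,2,3}.

states=4 start=0 accept={0,2,3} delta: 0a->0 0b->1 0c->1 1a->0 1b->2 1c->2 2a->1 2b->3 2c->1 3a->2 3b->0 3c->3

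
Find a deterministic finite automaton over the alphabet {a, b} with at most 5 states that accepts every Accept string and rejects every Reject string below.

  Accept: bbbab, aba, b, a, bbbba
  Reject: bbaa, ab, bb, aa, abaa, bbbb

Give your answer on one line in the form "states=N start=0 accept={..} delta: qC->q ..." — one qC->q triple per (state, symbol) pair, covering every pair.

states=2 start=0 accept={1} delta: 0a->1 0b->1 1a->0 1b->0

Fold the examples into a partial DFA from state 0: repeatedly fix the first undefined (state, symbol) met by the shortest-then-alphabetical prefix, trying targets in increasing order and rejecting any under which an Accept and a Reject string meet in one state with the same remainder; add a state when all current targets are rejected. Accepting states are where Accept strings end.
a: 0a undefined. 0a->0: no, b/ab meet in 0 with "b" left. Open state 1: 0a->1.
b: 0b undefined. 0b->0: no, bbbab/ab meet in 1 with "b" left. 0b->1: ok.
aa: 1a undefined. 1a->0: ok.
ab: 1b undefined. 1b->0: ok.
All examples now run through 2 states with every (state, symbol) defined. Accept strings end in {1}, Reject strings end in {0}; accept={1}.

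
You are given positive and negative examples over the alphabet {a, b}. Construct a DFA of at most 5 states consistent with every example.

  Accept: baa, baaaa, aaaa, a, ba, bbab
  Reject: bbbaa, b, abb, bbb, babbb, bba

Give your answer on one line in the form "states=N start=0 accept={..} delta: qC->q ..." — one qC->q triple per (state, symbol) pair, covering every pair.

Fold the examples into a partial DFA from state 0: repeatedly fix the first undefined (state, symbol) met by the shortest-then-alphabetical prefix, trying targets in increasing order and rejecting any under which an Accept and a Reject string meet in one state with the same remainder; add a state when all current targets are rejected. Accepting states are where Accept strings end.
a: 0a undefined. 0a->0: ok.
b: 0b undefined. 0b->0: no, baa/bbbaa meet in 0. Open state 1: 0b->1.
ba: 1a undefined. 1a->0: ok.
bb: 1b undefined. 1b->0: no, baa/bbbaa meet in 0. 1b->1: no, baa/bbbaa meet in 0. Open state 2: 1b->2.
bba: 2a undefined. 2a->0: no, baa/bba meet in 0. 2a->1: no, bbab/abb meet in 2. 2a->2: no, bbab/bbb meet in 2 with "b" left. Open state 3: 2a->3.
bbb: 2b undefined. 2b->0: no, baa/bbbaa meet in 0. 2b->1: no, baa/bbbaa meet in 0. 2b->2: ok.
bbab: 3b undefined. 3b->0: ok.
bbbaa: 3a undefined. 3a->0: no, baa/bbbaa meet in 0. 3a->1: ok.
All examples now run through 4 states with every (state, symbol) defined. Accept strings end in {0}, Reject strings end in {1,2,3}; accept={0}.

states=4 start=0 accept={0} delta: 0a->0 0b->1 1a->0 1b->2 2a->3 2b->2 3a->1 3b->0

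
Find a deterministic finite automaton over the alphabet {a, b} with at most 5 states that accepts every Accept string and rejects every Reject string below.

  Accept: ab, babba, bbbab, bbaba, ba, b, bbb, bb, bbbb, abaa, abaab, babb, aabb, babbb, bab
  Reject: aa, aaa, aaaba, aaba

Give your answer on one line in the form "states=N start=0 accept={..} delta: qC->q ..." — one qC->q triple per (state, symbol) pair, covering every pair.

Grow the machine one transition at a time. Run the examples from 0; the earliest place one falls off (shortest prefix, ties alphabetical) gets sent to the lowest-numbered state that keeps every Accept/Reject pair distinguishable — a pair clashes when both reach the same state with identical unread suffix — and to a fresh state only if none does.
a: 0a undefined. 0a->0: no, ba/aaaba meet in 0 with "ba" left. Open state 1: 0a->1.
b: 0b undefined. 0b->0: ok.
aa: 1a undefined. 1a->0: no, bbaba/aaaba meet in 1 with "ba" left. 1a->1: no, bbaba/aaaba meet in 1 with "ba" left. Open state 2: 1a->2.
ab: 1b undefined. 1b->0: no, abaa/aa meet in 2. 1b->1: no, babba/aa meet in 2. 1b->2: no, ab/aa meet in 2. Open state 3: 1b->3.
aaa: 2a undefined. 2a->0: no, ba/aaaba meet in 1. 2a->1: no, bbaba/aaaba meet in 3 with "a" left. 2a->2: ok.
aab: 2b undefined. 2b->0: no, ba/aaaba meet in 1. 2b->1: ok.
aba: 3a undefined. 3a->0: ok.
babb: 3b undefined. 3b->0: ok.
All examples now run through 4 states with every (state, symbol) defined. Accept strings end in {0,1,3}, Reject strings end in {2}; accept={0,1,3}.

states=4 start=0 accept={0,1,3} delta: 0a->1 0b->0 1a->2 1b->3 2a->2 2b->1 3a->0 3b->0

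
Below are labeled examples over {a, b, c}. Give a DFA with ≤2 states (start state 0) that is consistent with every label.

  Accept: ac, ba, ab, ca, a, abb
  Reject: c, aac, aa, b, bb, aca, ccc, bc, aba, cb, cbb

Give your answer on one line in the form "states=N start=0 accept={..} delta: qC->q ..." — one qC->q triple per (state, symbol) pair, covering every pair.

Fold the examples into a partial DFA from state 0: repeatedly fix the first undefined (state, symbol) met by the shortest-then-alphabetical prefix, trying targets in increasing order and rejecting any under which an Accept and a Reject string meet in one state with the same remainder; add a state when all current targets are rejected. Accepting states are where Accept strings end.
a: 0a undefined. 0a->0: no, ac/c meet in 0 with "c" left. Open state 1: 0a->1.
b: 0b undefined. 0b->0: ok.
c: 0c undefined. 0c->0: ok.
aa: 1a undefined. 1a->0: ok.
ab: 1b undefined. 1b->0: no, ba/aba meet in 1. 1b->1: ok.
ac: 1c undefined. 1c->0: no, ac/c meet in 0. 1c->1: ok.
All examples now run through 2 states with every (state, symbol) defined. Accept strings end in {1}, Reject strings end in {0}; accept={1}.

states=2 start=0 accept={1} delta: 0a->1 0b->0 0c->0 1a->0 1b->1 1c->1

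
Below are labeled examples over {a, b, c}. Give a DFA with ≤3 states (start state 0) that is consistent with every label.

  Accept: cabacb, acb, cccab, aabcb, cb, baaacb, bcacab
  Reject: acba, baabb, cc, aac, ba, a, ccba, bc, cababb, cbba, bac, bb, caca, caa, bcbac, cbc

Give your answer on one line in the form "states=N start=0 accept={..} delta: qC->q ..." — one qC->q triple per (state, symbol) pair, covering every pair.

Fold the examples into a partial DFA from state 0: repeatedly fix the first undefined (state, symbol) met by the shortest-then-alphabetical prefix, trying targets in increasing order and rejecting any under which an Accept and a Reject string meet in one state with the same remainder; add a state when all current targets are rejected. Accepting states are where Accept strings end.
a: 0a undefined. 0a->0: ok.
b: 0b undefined. 0b->0: ok.
c: 0c undefined. 0c->0: no, cabacb/acba meet in 0. Open state 1: 0c->1.
ca: 1a undefined. 1a->0: no, bcacab/baabb meet in 0. 1a->1: ok.
cb: 1b undefined. 1b->0: no, cabacb/acba meet in 0. 1b->1: no, acb/acba meet in 1. Open state 2: 1b->2.
cc: 1c undefined. 1c->0: no, bcacab/baabb meet in 0. 1c->1: ok.
cbb: 2b undefined. 2b->0: ok.
cbc: 2c undefined. 2c->0: ok.
acba: 2a undefined. 2a->0: ok.
All examples now run through 3 states with every (state, symbol) defined. Accept strings end in {2}, Reject strings end in {0,1}; accept={2}.

states=3 start=0 accept={2} delta: 0a->0 0b->0 0c->1 1a->1 1b->2 1c->1 2a->0 2b->0 2c->0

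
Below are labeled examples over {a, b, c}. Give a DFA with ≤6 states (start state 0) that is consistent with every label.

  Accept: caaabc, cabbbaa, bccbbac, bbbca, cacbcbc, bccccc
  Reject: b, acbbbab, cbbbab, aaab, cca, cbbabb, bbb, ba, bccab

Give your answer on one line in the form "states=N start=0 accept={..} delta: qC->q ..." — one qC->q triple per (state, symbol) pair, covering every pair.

states=3 start=0 accept={1} delta: 0a->0 0b->0 0c->1 1a->1 1b->2 1c->0 2a->1 2b->2 2c->1

State merging on the prefix tree: take the shortest (then alphabetical) example prefix whose next move is undefined and point that move at state 0, else 1, else 2, ...; a target is out if some Accept/Reject pair would then sit in one state with the same input left (inseparable). If every existing state is out, open a new one.
a: 0a undefined. 0a->0: ok.
b: 0b undefined. 0b->0: ok.
c: 0c undefined. 0c->0: no, caaabc/b meet in 0. Open state 1: 0c->1.
ca: 1a undefined. 1a->0: no, cabbbaa/b meet in 0. 1a->1: ok.
cb: 1b undefined. 1b->0: no, cabbbaa/b meet in 0. 1b->1: no, cabbbaa/acbbbab meet in 1. Open state 2: 1b->2.
cc: 1c undefined. 1c->0: ok.
cbb: 2b undefined. 2b->0: no, cabbbaa/b meet in 0. 2b->1: no, bccbbac/cbbabb meet in 1. 2b->2: ok.
cbba: 2a undefined. 2a->0: no, cabbbaa/b meet in 0. 2a->1: ok.
caaabc: 2c undefined. 2c->0: no, caaabc/b meet in 0. 2c->1: ok.
All examples now run through 3 states with every (state, symbol) defined. Accept strings end in {1}, Reject strings end in {0,2}; accept={1}.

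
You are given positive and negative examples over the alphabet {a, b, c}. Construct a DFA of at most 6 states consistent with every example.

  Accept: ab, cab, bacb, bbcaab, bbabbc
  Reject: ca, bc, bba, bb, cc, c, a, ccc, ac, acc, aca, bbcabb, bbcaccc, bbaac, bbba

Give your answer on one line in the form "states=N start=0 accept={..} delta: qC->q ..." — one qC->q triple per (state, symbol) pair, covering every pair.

states=3 start=0 accept={1} delta: 0a->0 0b->1 0c->0 1a->0 1b->2 1c->0 2a->0 2b->0 2c->1

State merging on the prefix tree: take the shortest (then alphabetical) example prefix whose next move is undefined and point that move at state 0, else 1, else 2, ...; a target is out if some Accept/Reject pair would then sit in one state with the same input left (inseparable). If every existing state is out, open a new one.
a: 0a undefined. 0a->0: ok.
b: 0b undefined. 0b->0: no, ab/bba meet in 0. Open state 1: 0b->1.
c: 0c undefined. 0c->0: ok.
ba: 1a undefined. 1a->0: ok.
bb: 1b undefined. 1b->0: no, bbabbc/ca meet in 0. 1b->1: no, ab/bb meet in 1. Open state 2: 1b->2.
bc: 1c undefined. 1c->0: ok.
bba: 2a undefined. 2a->0: ok.
bbb: 2b undefined. 2b->0: ok.
bbc: 2c undefined. 2c->0: no, bbabbc/ca meet in 0. 2c->1: ok.
All examples now run through 3 states with every (state, symbol) defined. Accept strings end in {1}, Reject strings end in {0,2}; accept={1}.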